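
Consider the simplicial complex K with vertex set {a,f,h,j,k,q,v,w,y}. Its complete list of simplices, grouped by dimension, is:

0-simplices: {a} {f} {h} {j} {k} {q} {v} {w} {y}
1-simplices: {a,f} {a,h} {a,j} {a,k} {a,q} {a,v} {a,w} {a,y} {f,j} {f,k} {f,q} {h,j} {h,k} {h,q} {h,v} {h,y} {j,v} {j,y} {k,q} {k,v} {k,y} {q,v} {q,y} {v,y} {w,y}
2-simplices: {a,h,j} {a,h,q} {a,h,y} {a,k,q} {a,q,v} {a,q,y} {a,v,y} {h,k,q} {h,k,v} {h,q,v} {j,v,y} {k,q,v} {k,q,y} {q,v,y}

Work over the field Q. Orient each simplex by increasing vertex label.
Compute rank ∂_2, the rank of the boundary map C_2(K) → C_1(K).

rank∂_2=12

n_0=9 n_1=25 n_2=14  [Q]
∂1: piv[af,ah,aj,ak,aq,av,aw,ay] rk=8  ker:fj,fk,fq,hj,hk,hq,hv,hy,jv,jy,kq,kv,ky,qv,qy,vy,wy
∂2: piv[ahj,ahq,ahy,akq,aqv,aqy,avy,hkq,hkv,hqv,jvy,kqy] rk=12  ker:kqv,qvy
rk∂_2=12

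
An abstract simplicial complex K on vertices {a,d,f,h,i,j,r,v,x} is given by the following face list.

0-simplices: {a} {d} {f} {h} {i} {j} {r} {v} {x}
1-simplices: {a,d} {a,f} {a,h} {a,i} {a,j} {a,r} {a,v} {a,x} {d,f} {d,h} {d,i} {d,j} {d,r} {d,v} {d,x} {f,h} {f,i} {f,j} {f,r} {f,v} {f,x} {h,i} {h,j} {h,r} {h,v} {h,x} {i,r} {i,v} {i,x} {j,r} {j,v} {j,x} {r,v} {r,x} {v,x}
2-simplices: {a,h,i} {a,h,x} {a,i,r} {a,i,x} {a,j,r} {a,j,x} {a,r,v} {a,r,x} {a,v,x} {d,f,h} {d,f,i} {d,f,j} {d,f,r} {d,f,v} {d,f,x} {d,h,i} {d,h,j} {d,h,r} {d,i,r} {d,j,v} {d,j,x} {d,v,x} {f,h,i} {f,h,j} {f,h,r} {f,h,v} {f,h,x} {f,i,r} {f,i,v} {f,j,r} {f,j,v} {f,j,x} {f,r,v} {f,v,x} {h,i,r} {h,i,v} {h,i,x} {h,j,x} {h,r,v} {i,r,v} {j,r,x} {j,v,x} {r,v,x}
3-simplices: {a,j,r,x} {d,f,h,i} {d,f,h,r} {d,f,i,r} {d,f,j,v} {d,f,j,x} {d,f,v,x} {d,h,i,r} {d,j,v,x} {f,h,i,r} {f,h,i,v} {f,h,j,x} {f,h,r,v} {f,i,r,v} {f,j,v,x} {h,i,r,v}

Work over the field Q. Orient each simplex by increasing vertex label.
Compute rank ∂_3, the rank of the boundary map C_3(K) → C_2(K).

n_0=9 n_1=35 n_2=43 n_3=16  [Q]
∂1: piv[ad,af,ah,ai,aj,ar,av,ax] rk=8  ker:df,dh,di,dj,dr,dv,dx,fh,fi,fj,fr,fv,fx,hi,hj,hr,hv,hx,ir,iv,ix,jr,jv,jx,rv,rx,vx
∂2: piv[ahi,ahx,air,aix,ajr,ajx,arv,arx,avx,dfh,dfi,dfj,dfr,dfv,dfx,dhi,dhj,dhr,dir,djv,djx,dvx,fhv,fhx,fiv] rk=25  ker:fhi,fhj,fhr,fir,fjr,fjv,fjx,frv,fvx,hir,hiv,hix,hjx,hrv,irv,jrx,jvx,rvx
∂3: piv[ajrx,dfhi,dfhr,dfir,dfjv,dfjx,dfvx,dhir,djvx,fhiv,fhjx,fhrv,firv] rk=13  ker:fhir,fjvx,hirv
rk∂_3=13

rank∂_3=13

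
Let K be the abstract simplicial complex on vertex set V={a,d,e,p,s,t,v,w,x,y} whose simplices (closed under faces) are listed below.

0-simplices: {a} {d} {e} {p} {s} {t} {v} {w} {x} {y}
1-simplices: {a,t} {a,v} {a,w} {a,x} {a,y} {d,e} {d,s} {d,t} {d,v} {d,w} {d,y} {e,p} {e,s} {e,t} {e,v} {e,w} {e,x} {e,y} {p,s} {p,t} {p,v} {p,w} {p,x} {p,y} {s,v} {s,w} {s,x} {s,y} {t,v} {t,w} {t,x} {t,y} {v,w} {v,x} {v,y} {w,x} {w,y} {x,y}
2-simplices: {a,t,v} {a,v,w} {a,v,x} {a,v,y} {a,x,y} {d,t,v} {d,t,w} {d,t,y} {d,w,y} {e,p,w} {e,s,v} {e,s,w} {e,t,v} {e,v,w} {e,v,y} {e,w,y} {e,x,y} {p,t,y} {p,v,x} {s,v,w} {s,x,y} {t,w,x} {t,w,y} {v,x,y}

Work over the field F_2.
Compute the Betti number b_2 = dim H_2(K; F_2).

b_2=3

n_0=10 n_1=38 n_2=24  [Z2]
∂1: piv[at,av,aw,ax,ay,de,ds,dt,ep] rk=9  ker:dv,dw,dy,es,et,ev,ew,ex,ey,ps,pt,pv,pw,px,py,sv,sw,sx,sy,tv,tw,tx,ty,vw,vx,vy,wx,wy,xy
∂2: piv[atv,avw,avx,avy,axy,dtv,dtw,dty,dwy,epw,esv,esw,etv,evw,evy,ewy,exy,pty,pvx,sxy,twx] rk=21  ker:svw,twy,vxy
b_2=(24−21)−0=3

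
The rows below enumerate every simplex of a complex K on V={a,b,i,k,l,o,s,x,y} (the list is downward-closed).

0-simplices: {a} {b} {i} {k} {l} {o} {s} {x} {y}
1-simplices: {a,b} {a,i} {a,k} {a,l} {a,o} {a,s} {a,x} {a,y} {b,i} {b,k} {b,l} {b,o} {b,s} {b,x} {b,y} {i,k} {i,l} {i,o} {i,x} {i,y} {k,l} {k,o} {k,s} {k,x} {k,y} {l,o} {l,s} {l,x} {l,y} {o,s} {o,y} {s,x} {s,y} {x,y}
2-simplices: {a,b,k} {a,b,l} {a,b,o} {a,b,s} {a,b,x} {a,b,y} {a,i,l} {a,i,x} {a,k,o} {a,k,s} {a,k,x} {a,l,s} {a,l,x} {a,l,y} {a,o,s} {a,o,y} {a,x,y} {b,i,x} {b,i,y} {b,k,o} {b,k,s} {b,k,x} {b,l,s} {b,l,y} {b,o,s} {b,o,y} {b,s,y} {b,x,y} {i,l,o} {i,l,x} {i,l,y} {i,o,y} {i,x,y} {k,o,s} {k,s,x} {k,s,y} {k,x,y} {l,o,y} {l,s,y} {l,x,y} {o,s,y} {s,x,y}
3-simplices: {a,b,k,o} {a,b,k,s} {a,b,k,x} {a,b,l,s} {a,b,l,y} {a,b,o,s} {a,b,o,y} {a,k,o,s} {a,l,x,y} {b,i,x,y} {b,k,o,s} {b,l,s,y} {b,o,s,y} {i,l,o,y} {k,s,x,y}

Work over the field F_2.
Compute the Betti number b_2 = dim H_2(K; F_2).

n_0=9 n_1=34 n_2=42 n_3=15  [Z2]
∂1: piv[ab,ai,ak,al,ao,as,ax,ay] rk=8  ker:bi,bk,bl,bo,bs,bx,by,ik,il,io,ix,iy,kl,ko,ks,kx,ky,lo,ls,lx,ly,os,oy,sx,sy,xy
∂2: piv[abk,abl,abo,abs,abx,aby,ail,aix,ako,aks,akx,als,alx,aly,aos,aoy,axy,bix,biy,bsy,ilo,ioy,ksx,ksy] rk=24  ker:bko,bks,bkx,bls,bly,bos,boy,bxy,ilx,ily,ixy,kos,kxy,loy,lsy,lxy,osy,sxy
∂3: piv[abko,abks,abkx,abls,ably,abos,aboy,akos,alxy,bixy,blsy,bosy,iloy,ksxy] rk=14  ker:bkos
b_2=(42−24)−14=4

b_2=4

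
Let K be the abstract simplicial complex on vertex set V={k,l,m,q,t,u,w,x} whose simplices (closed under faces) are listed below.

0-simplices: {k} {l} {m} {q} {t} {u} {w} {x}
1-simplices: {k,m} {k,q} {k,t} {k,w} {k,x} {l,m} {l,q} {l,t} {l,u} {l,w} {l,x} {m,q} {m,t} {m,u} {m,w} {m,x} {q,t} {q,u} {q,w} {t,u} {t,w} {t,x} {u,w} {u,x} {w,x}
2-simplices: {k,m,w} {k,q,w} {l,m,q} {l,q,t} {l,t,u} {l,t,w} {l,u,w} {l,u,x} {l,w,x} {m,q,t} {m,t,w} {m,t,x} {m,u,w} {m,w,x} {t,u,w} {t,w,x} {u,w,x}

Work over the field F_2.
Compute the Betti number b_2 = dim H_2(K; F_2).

b_2=3

n_0=8 n_1=25 n_2=17  [Z2]
∂1: piv[km,kq,kt,kw,kx,lm,lu] rk=7  ker:lq,lt,lw,lx,mq,mt,mu,mw,mx,qt,qu,qw,tu,tw,tx,uw,ux,wx
∂2: piv[kmw,kqw,lmq,lqt,ltu,ltw,luw,lux,lwx,mqt,mtw,mtx,muw,mwx] rk=14  ker:tuw,twx,uwx
b_2=(17−14)−0=3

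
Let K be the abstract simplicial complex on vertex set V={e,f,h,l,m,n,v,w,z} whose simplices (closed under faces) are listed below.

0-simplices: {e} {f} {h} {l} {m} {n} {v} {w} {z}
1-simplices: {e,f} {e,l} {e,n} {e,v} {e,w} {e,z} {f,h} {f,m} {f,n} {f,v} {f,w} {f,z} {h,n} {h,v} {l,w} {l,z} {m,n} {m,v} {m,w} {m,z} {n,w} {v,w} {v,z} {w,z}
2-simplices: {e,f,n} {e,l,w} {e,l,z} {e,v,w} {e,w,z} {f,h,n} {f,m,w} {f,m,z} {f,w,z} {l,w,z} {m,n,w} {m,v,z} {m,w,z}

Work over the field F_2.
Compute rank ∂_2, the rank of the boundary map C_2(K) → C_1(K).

rank∂_2=11

n_0=9 n_1=24 n_2=13  [Z2]
∂1: piv[ef,el,en,ev,ew,ez,fh,fm] rk=8  ker:fn,fv,fw,fz,hn,hv,lw,lz,mn,mv,mw,mz,nw,vw,vz,wz
∂2: piv[efn,elw,elz,evw,ewz,fhn,fmw,fmz,fwz,mnw,mvz] rk=11  ker:lwz,mwz
rk∂_2=11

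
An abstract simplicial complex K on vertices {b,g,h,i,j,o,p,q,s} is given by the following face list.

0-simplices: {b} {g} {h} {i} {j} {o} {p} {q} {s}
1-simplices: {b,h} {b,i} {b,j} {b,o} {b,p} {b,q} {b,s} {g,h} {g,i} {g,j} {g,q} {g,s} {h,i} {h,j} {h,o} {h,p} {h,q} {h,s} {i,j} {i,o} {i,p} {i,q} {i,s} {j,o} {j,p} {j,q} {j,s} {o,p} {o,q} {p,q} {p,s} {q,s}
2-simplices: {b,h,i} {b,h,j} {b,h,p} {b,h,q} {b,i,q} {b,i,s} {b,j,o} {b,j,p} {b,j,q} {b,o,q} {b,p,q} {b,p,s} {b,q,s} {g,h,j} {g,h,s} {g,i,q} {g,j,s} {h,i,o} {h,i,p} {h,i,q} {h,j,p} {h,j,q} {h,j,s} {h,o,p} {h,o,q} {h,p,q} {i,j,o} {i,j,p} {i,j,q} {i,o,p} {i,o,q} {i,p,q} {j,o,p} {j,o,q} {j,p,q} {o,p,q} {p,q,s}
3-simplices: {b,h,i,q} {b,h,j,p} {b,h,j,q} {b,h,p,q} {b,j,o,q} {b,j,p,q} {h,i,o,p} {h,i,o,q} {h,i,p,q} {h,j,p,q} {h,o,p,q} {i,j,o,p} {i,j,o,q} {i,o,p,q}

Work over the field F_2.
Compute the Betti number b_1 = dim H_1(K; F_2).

n_0=9 n_1=32 n_2=37 n_3=14  [Z2]
∂1: piv[bh,bi,bj,bo,bp,bq,bs,gh] rk=8  ker:gi,gj,gq,gs,hi,hj,ho,hp,hq,hs,ij,io,ip,iq,is,jo,jp,jq,js,op,oq,pq,ps,qs
∂2: piv[bhi,bhj,bhp,bhq,biq,bis,bjo,bjp,bjq,boq,bpq,bps,bqs,ghj,ghs,giq,gjs,hio,hip,hop,hoq,ijo] rk=22  ker:hiq,hjp,hjq,hjs,hpq,ijp,ijq,iop,ioq,ipq,jop,joq,jpq,opq,pqs
∂3: piv[bhiq,bhjp,bhjq,bhpq,bjoq,bjpq,hiop,hioq,hipq,hopq,ijop,ijoq] rk=12  ker:hjpq,iopq
b_1=(32−8)−22=2

b_1=2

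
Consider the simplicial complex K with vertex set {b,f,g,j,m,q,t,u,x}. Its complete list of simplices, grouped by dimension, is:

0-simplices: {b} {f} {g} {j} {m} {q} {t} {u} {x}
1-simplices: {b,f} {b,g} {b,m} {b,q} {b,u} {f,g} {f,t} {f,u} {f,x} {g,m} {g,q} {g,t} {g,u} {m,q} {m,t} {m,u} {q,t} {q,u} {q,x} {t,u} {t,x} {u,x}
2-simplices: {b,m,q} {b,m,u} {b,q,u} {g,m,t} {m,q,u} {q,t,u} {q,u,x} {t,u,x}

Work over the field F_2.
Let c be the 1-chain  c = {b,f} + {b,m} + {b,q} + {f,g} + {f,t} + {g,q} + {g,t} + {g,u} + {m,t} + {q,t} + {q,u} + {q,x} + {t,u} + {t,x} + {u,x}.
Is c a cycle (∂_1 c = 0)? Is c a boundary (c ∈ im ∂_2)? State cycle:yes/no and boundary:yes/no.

cycle:no boundary:no

n_0=9 n_1=22 n_2=8  [Z2]
∂1: piv[bf,bg,bm,bq,bu,ft,fx] rk=7  ker:fg,fu,gm,gq,gt,gu,mq,mt,mu,qt,qu,qx,tu,tx,ux
∂2: piv[bmq,bmu,bqu,gmt,qtu,qux,tux] rk=7  ker:mqu
∂1c = {b} + {f} + {q} + {x}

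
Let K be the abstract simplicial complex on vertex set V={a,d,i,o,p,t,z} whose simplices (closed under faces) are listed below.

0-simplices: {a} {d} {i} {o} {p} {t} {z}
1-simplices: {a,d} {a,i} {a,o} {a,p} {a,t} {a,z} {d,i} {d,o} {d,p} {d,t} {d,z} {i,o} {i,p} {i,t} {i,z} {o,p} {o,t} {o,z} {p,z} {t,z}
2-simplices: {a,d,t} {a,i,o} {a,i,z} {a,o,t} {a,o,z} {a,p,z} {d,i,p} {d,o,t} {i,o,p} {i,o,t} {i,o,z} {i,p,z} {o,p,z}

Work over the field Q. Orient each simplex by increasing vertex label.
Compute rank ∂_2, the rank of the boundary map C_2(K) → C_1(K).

rank∂_2=11

n_0=7 n_1=20 n_2=13  [Q]
∂1: piv[ad,ai,ao,ap,at,az] rk=6  ker:di,do,dp,dt,dz,io,ip,it,iz,op,ot,oz,pz,tz
∂2: piv[adt,aio,aiz,aot,aoz,apz,dip,dot,iop,iot,ipz] rk=11  ker:ioz,opz
rk∂_2=11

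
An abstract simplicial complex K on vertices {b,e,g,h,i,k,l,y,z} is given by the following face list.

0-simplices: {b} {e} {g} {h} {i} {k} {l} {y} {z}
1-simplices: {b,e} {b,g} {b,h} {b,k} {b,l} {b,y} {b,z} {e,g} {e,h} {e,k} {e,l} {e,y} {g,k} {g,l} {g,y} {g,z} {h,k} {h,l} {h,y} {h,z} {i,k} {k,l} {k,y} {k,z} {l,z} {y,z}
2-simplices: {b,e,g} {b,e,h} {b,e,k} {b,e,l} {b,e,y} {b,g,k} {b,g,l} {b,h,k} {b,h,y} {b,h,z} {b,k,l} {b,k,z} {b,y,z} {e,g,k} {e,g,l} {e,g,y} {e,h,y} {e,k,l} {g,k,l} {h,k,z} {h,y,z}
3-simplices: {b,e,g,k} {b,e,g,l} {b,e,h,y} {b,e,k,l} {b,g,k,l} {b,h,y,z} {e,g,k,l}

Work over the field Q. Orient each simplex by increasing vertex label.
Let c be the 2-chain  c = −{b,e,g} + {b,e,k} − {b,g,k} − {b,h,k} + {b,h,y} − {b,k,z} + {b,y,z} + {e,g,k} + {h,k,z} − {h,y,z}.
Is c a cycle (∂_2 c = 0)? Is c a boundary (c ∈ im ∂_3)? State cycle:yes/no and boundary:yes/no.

cycle:yes boundary:no

n_0=9 n_1=26 n_2=21 n_3=7  [Q]
∂1: piv[be,bg,bh,bk,bl,by,bz,ik] rk=8  ker:eg,eh,ek,el,ey,gk,gl,gy,gz,hk,hl,hy,hz,kl,ky,kz,lz,yz
∂2: piv[beg,beh,bek,bel,bey,bgk,bgl,bhk,bhy,bhz,bkl,bkz,byz,egy] rk=14  ker:egk,egl,ehy,ekl,gkl,hkz,hyz
∂3: piv[begk,begl,behy,bekl,bgkl,bhyz] rk=6  ker:egkl
∂2c = 0
c vs im∂3: residual ≠ 0 ⇒ not boundary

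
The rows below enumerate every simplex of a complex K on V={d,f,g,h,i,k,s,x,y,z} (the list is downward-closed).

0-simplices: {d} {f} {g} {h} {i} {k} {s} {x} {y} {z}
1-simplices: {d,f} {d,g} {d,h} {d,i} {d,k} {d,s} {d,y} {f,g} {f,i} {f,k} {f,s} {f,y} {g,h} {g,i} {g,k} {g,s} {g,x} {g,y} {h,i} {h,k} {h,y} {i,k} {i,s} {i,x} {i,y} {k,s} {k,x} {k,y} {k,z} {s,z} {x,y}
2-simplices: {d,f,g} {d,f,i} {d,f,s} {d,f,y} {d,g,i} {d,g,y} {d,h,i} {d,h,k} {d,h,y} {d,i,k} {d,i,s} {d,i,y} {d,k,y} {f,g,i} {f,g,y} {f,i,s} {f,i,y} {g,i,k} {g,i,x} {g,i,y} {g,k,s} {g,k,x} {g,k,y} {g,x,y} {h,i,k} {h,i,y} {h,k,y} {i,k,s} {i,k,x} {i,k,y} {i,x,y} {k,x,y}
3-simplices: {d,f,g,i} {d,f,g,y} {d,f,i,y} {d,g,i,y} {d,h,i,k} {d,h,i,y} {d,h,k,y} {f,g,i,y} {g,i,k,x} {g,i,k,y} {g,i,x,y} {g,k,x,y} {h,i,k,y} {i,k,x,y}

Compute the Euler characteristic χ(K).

n_0=10 n_1=31 n_2=32 n_3=14
χ=+10−31+32−14=-3

χ(K)=-3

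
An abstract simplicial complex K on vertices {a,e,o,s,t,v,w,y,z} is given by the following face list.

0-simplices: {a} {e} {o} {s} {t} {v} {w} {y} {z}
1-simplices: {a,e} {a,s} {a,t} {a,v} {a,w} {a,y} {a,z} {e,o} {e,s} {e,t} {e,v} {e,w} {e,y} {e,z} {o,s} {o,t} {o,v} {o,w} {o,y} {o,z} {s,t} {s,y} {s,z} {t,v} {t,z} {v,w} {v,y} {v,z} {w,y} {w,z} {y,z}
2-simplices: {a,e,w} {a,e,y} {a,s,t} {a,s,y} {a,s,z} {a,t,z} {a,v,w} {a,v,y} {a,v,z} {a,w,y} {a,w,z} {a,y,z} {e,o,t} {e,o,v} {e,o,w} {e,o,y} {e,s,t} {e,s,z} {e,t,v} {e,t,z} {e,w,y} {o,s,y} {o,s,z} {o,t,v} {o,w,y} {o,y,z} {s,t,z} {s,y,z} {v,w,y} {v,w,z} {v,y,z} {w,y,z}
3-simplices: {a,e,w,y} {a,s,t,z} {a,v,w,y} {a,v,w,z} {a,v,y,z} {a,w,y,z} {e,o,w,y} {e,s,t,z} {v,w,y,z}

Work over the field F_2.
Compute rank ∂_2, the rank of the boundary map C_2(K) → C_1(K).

n_0=9 n_1=31 n_2=32 n_3=9  [Z2]
∂1: piv[ae,as,at,av,aw,ay,az,eo] rk=8  ker:es,et,ev,ew,ey,ez,os,ot,ov,ow,oy,oz,st,sy,sz,tv,tz,vw,vy,vz,wy,wz,yz
∂2: piv[aew,aey,ast,asy,asz,atz,avw,avy,avz,awy,awz,ayz,eot,eov,eow,eoy,est,esz,etv,osy,osz] rk=21  ker:etz,ewy,otv,owy,oyz,stz,syz,vwy,vwz,vyz,wyz
∂3: piv[aewy,astz,avwy,avwz,avyz,awyz,eowy,estz] rk=8  ker:vwyz
rk∂_2=21

rank∂_2=21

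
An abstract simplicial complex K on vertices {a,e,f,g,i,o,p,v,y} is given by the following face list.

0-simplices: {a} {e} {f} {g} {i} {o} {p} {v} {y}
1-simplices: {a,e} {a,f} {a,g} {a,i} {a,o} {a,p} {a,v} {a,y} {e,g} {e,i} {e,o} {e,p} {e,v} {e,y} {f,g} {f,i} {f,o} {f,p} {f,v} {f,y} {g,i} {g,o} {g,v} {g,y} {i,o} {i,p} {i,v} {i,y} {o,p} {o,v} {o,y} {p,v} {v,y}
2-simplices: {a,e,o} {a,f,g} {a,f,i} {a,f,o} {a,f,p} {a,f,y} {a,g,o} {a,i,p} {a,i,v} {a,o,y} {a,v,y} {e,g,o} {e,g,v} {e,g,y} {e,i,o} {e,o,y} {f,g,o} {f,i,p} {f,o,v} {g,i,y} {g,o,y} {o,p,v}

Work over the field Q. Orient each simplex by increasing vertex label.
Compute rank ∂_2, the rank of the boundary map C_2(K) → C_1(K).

rank∂_2=19

n_0=9 n_1=33 n_2=22  [Q]
∂1: piv[ae,af,ag,ai,ao,ap,av,ay] rk=8  ker:eg,ei,eo,ep,ev,ey,fg,fi,fo,fp,fv,fy,gi,go,gv,gy,io,ip,iv,iy,op,ov,oy,pv,vy
∂2: piv[aeo,afg,afi,afo,afp,afy,ago,aip,aiv,aoy,avy,ego,egv,egy,eio,eoy,fov,giy,opv] rk=19  ker:fgo,fip,goy
rk∂_2=19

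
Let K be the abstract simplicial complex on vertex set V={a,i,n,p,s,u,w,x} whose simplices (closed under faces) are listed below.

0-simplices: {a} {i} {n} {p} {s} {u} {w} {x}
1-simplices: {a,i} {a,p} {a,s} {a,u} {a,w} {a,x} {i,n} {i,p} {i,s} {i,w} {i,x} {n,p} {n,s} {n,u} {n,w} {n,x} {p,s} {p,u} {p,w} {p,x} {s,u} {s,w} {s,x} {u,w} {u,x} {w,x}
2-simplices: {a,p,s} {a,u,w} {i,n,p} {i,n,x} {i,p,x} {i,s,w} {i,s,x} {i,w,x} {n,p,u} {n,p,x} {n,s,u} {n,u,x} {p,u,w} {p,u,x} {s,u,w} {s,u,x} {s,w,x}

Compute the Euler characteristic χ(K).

χ(K)=-1

n_0=8 n_1=26 n_2=17
χ=+8−26+17=-1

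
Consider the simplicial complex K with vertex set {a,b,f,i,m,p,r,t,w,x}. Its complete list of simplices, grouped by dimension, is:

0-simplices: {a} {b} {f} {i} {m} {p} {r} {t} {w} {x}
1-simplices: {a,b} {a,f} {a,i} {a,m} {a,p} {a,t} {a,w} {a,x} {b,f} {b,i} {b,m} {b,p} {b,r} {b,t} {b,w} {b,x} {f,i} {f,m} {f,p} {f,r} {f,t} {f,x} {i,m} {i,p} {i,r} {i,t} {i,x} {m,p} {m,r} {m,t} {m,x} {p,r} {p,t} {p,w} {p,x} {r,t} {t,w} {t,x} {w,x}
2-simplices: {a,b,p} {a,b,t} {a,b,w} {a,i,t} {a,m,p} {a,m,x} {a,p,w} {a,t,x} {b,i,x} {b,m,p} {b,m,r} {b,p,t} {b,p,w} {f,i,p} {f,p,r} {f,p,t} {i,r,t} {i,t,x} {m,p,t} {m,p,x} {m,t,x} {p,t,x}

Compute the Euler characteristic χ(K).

χ(K)=-7

n_0=10 n_1=39 n_2=22
χ=+10−39+22=-7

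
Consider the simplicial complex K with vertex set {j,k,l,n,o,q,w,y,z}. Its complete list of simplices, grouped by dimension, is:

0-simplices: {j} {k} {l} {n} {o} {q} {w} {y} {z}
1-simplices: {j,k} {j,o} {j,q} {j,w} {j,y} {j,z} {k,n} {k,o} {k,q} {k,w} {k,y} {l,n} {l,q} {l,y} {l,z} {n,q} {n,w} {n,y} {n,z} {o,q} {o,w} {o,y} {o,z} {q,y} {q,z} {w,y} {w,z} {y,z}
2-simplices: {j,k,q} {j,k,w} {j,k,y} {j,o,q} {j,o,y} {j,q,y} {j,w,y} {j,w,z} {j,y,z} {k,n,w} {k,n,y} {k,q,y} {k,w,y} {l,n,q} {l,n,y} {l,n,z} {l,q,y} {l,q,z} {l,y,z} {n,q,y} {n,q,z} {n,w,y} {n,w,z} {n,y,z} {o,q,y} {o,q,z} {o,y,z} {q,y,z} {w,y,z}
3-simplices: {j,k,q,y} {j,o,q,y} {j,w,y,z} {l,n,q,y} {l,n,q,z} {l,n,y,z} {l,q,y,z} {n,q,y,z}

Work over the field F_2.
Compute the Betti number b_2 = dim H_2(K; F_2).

n_0=9 n_1=28 n_2=29 n_3=8  [Z2]
∂1: piv[jk,jo,jq,jw,jy,jz,kn,ln] rk=8  ker:ko,kq,kw,ky,lq,ly,lz,nq,nw,ny,nz,oq,ow,oy,oz,qy,qz,wy,wz,yz
∂2: piv[jkq,jkw,jky,joq,joy,jqy,jwy,jwz,jyz,knw,kny,lnq,lny,lnz,lqy,lqz,lyz,oqz] rk=18  ker:kqy,kwy,nqy,nqz,nwy,nwz,nyz,oqy,oyz,qyz,wyz
∂3: piv[jkqy,joqy,jwyz,lnqy,lnqz,lnyz,lqyz] rk=7  ker:nqyz
b_2=(29−18)−7=4

b_2=4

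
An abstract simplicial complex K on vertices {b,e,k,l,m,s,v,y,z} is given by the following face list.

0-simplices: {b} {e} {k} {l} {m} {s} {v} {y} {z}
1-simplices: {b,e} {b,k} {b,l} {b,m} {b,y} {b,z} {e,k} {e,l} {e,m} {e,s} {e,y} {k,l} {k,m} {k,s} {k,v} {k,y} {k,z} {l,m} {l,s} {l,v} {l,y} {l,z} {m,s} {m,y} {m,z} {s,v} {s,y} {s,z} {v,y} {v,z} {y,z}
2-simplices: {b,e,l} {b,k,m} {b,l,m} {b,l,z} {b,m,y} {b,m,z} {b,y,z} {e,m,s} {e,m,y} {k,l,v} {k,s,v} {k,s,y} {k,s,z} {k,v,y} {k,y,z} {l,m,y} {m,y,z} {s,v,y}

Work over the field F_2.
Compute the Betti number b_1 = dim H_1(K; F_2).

n_0=9 n_1=31 n_2=18  [Z2]
∂1: piv[be,bk,bl,bm,by,bz,es,kv] rk=8  ker:ek,el,em,ey,kl,km,ks,ky,kz,lm,ls,lv,ly,lz,ms,my,mz,sv,sy,sz,vy,vz,yz
∂2: piv[bel,bkm,blm,blz,bmy,bmz,byz,ems,emy,klv,ksv,ksy,ksz,kvy,kyz,lmy] rk=16  ker:myz,svy
b_1=(31−8)−16=7

b_1=7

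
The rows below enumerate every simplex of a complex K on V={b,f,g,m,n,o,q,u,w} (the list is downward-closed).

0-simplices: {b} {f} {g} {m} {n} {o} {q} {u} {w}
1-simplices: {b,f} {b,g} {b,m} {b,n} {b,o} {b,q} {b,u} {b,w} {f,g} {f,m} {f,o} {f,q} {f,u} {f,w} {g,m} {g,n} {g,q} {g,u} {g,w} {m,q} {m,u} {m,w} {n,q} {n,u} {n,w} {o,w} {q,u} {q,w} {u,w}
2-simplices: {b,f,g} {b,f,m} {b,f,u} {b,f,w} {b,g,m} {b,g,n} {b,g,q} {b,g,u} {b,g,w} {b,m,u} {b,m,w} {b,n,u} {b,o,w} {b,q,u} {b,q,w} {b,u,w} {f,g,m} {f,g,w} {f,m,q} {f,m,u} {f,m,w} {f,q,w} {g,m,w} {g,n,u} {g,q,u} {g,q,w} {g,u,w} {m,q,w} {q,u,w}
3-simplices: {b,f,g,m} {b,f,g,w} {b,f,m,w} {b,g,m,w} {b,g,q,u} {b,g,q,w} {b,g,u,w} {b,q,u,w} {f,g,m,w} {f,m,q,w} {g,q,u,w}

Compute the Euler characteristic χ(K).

χ(K)=-2

n_0=9 n_1=29 n_2=29 n_3=11
χ=+9−29+29−11=-2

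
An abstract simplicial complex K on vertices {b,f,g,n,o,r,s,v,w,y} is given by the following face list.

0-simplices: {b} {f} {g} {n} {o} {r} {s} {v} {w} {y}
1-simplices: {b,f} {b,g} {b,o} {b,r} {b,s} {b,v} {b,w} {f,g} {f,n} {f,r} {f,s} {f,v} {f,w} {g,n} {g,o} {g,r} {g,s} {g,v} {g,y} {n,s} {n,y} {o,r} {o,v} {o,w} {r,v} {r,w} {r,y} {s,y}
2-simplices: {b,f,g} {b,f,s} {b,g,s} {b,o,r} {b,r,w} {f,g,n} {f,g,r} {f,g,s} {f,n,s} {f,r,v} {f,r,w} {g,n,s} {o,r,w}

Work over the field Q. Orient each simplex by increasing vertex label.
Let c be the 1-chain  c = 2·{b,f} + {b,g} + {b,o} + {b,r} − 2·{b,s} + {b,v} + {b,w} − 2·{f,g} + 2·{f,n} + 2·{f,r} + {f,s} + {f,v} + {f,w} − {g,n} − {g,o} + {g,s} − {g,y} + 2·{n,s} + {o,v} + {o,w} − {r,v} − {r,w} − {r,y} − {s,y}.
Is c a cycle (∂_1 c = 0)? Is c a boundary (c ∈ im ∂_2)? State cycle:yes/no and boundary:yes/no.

n_0=10 n_1=28 n_2=13  [Q]
∂1: piv[bf,bg,bo,br,bs,bv,bw,fn,gy] rk=9  ker:fg,fr,fs,fv,fw,gn,go,gr,gs,gv,ns,ny,or,ov,ow,rv,rw,ry,sy
∂2: piv[bfg,bfs,bgs,bor,brw,fgn,fgr,fns,frv,frw,orw] rk=11  ker:fgs,gns
∂1c = −5·{b} − 3·{f} + {g} − {n} − 2·{o} + 6·{r} + 3·{s} + 2·{v} + 2·{w} − 3·{y}

cycle:no boundary:no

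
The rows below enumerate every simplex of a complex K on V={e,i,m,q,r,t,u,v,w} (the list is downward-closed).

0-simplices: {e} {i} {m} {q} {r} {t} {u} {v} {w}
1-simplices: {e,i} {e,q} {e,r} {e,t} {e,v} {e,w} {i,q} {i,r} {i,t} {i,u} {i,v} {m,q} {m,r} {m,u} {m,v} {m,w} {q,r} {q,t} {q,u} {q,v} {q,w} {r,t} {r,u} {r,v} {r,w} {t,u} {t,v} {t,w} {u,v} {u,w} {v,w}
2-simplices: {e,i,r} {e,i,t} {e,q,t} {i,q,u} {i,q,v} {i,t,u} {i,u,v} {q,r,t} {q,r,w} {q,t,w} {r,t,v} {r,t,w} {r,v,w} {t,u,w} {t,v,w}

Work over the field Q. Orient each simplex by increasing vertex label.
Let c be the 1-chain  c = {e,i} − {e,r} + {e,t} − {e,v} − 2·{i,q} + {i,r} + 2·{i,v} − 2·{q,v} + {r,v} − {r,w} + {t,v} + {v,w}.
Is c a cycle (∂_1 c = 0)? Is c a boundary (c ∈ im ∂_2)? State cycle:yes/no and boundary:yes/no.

cycle:yes boundary:no

n_0=9 n_1=31 n_2=15  [Q]
∂1: piv[ei,eq,er,et,ev,ew,iu,mq] rk=8  ker:iq,ir,it,iv,mr,mu,mv,mw,qr,qt,qu,qv,qw,rt,ru,rv,rw,tu,tv,tw,uv,uw,vw
∂2: piv[eir,eit,eqt,iqu,iqv,itu,iuv,qrt,qrw,qtw,rtv,rvw,tuw] rk=13  ker:rtw,tvw
∂1c = 0
c vs im∂2: residual ≠ 0 ⇒ not boundary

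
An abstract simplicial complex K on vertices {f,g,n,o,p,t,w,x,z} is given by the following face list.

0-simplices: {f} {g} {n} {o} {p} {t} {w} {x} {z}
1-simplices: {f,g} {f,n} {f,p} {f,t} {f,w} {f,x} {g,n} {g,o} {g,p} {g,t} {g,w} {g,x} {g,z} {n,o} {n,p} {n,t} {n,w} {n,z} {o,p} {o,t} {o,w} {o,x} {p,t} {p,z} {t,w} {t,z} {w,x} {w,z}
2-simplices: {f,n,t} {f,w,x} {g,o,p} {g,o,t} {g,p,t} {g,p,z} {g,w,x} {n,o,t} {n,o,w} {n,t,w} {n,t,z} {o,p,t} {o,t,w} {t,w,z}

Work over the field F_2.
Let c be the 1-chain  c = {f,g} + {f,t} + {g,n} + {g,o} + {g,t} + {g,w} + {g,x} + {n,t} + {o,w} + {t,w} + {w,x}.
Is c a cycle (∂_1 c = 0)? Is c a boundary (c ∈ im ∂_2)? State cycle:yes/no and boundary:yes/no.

cycle:yes boundary:no

n_0=9 n_1=28 n_2=14  [Z2]
∂1: piv[fg,fn,fp,ft,fw,fx,go,gz] rk=8  ker:gn,gp,gt,gw,gx,no,np,nt,nw,nz,op,ot,ow,ox,pt,pz,tw,tz,wx,wz
∂2: piv[fnt,fwx,gop,got,gpt,gpz,gwx,not,now,ntw,ntz,twz] rk=12  ker:opt,otw
∂1c = 0
c vs im∂2: residual ≠ 0 ⇒ not boundary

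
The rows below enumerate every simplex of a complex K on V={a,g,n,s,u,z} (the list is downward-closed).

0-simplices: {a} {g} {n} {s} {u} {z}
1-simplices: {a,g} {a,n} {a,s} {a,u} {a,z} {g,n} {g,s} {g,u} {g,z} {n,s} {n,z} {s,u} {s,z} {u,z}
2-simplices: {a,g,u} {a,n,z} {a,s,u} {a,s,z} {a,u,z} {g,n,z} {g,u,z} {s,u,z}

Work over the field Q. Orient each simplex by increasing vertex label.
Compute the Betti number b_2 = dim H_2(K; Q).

b_2=1

n_0=6 n_1=14 n_2=8  [Q]
∂1: piv[ag,an,as,au,az] rk=5  ker:gn,gs,gu,gz,ns,nz,su,sz,uz
∂2: piv[agu,anz,asu,asz,auz,gnz,guz] rk=7  ker:suz
b_2=(8−7)−0=1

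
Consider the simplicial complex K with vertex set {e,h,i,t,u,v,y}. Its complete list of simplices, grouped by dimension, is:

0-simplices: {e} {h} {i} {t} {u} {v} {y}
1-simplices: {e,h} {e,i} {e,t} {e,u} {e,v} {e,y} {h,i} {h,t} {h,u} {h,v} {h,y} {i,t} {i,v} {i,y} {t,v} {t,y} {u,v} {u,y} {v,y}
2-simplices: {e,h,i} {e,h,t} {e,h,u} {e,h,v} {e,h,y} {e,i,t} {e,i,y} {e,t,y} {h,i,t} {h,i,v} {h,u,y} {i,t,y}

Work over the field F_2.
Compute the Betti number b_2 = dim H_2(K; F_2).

b_2=2

n_0=7 n_1=19 n_2=12  [Z2]
∂1: piv[eh,ei,et,eu,ev,ey] rk=6  ker:hi,ht,hu,hv,hy,it,iv,iy,tv,ty,uv,uy,vy
∂2: piv[ehi,eht,ehu,ehv,ehy,eit,eiy,ety,hiv,huy] rk=10  ker:hit,ity
b_2=(12−10)−0=2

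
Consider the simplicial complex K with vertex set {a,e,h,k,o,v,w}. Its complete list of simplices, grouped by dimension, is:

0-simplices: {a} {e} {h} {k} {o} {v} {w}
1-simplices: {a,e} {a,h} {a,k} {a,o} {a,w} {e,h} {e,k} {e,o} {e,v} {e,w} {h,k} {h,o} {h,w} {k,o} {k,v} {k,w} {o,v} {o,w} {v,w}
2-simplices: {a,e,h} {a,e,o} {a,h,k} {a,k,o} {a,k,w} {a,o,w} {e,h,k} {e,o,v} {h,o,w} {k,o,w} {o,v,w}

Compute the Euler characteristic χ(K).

n_0=7 n_1=19 n_2=11
χ=+7−19+11=-1

χ(K)=-1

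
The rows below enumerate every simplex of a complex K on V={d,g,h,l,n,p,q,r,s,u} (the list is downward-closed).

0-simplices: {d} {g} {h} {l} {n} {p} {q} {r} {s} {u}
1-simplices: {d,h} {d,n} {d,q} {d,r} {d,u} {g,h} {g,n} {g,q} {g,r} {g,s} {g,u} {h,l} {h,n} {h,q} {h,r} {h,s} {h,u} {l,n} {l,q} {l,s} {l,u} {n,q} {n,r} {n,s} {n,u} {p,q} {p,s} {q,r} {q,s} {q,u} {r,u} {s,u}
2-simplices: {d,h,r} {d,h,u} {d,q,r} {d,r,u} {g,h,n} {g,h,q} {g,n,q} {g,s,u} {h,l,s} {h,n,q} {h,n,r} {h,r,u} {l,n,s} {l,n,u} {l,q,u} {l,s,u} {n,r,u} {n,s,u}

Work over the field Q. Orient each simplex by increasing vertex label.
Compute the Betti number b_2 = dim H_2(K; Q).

b_2=3

n_0=10 n_1=32 n_2=18  [Q]
∂1: piv[dh,dn,dq,dr,du,gh,gs,hl,pq] rk=9  ker:gn,gq,gr,gu,hn,hq,hr,hs,hu,ln,lq,ls,lu,nq,nr,ns,nu,ps,qr,qs,qu,ru,su
∂2: piv[dhr,dhu,dqr,dru,ghn,ghq,gnq,gsu,hls,hnr,lns,lnu,lqu,lsu,nru] rk=15  ker:hnq,hru,nsu
b_2=(18−15)−0=3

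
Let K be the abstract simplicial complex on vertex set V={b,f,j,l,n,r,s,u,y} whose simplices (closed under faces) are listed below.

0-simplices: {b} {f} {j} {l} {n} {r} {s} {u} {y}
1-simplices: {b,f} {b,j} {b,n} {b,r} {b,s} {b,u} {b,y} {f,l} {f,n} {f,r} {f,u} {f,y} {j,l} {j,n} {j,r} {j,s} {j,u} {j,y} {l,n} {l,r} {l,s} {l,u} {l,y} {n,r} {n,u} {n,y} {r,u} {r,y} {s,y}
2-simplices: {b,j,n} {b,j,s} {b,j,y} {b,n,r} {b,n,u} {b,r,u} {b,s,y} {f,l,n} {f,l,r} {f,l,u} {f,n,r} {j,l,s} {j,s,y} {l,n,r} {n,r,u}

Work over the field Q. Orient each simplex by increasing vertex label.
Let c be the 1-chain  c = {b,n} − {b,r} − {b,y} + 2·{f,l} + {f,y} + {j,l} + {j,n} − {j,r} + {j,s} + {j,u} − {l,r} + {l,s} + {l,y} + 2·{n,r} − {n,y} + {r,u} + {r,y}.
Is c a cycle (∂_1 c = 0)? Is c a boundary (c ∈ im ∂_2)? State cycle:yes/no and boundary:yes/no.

n_0=9 n_1=29 n_2=15  [Q]
∂1: piv[bf,bj,bn,br,bs,bu,by,fl] rk=8  ker:fn,fr,fu,fy,jl,jn,jr,js,ju,jy,ln,lr,ls,lu,ly,nr,nu,ny,ru,ry,sy
∂2: piv[bjn,bjs,bjy,bnr,bnu,bru,bsy,fln,flr,flu,fnr,jls] rk=12  ker:jsy,lnr,nru
∂1c = {b} − 3·{f} − 3·{j} + 2·{l} + {n} − 3·{r} + 2·{s} + 2·{u} + {y}

cycle:no boundary:no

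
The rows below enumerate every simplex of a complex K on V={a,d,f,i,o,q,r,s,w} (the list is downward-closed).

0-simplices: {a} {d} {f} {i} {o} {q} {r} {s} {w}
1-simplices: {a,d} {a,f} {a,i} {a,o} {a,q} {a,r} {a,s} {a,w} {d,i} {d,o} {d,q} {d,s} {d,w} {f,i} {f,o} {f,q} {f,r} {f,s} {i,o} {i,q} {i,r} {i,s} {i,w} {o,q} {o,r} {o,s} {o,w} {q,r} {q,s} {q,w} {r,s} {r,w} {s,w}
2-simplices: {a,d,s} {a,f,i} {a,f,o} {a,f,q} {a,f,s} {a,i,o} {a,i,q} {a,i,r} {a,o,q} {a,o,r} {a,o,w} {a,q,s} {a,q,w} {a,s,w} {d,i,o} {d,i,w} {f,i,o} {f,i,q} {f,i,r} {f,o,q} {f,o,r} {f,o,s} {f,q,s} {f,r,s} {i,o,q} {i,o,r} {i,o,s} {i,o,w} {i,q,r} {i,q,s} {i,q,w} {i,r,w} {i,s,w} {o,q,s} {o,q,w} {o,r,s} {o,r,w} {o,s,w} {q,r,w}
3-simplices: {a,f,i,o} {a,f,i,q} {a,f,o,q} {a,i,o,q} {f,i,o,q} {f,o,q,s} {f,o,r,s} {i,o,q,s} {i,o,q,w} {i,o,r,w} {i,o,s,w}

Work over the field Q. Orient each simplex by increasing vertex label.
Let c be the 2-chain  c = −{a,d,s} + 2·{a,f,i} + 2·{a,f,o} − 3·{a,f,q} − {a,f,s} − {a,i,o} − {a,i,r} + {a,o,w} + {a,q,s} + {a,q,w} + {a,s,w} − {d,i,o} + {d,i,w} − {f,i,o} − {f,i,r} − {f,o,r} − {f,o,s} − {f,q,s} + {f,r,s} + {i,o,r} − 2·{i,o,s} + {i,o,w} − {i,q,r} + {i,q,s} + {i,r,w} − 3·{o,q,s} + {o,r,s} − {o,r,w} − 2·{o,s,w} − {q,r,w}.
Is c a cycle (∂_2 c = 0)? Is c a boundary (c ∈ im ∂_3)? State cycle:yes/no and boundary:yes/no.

n_0=9 n_1=33 n_2=39 n_3=11  [Q]
∂1: piv[ad,af,ai,ao,aq,ar,as,aw] rk=8  ker:di,do,dq,ds,dw,fi,fo,fq,fr,fs,io,iq,ir,is,iw,oq,or,os,ow,qr,qs,qw,rs,rw,sw
∂2: piv[ads,afi,afo,afq,afs,aio,aiq,air,aoq,aor,aow,aqs,aqw,asw,dio,diw,fir,fos,frs,ios,iow,iqr,irw] rk=23  ker:fio,fiq,foq,for,fqs,ioq,ior,iqs,iqw,isw,oqs,oqw,ors,orw,osw,qrw
∂3: piv[afio,afiq,afoq,aioq,foqs,fors,ioqs,ioqw,iorw,iosw] rk=10  ker:fioq
∂2c = −{a,d} − 4·{a,i} + 5·{a,q} + {a,r} + 2·{a,s} − 3·{a,w} + {d,o} − {d,s} − {d,w} + {f,o} − 4·{f,q} + 3·{f,r} − 3·{i,o} − {i,r} + {i,s} − {i,w} − 3·{o,q} − 3·{o,s} + 5·{o,w} − 2·{q,r} − 2·{q,s} + 2·{q,w} + 2·{r,s} − {r,w} − {s,w}

cycle:no boundary:no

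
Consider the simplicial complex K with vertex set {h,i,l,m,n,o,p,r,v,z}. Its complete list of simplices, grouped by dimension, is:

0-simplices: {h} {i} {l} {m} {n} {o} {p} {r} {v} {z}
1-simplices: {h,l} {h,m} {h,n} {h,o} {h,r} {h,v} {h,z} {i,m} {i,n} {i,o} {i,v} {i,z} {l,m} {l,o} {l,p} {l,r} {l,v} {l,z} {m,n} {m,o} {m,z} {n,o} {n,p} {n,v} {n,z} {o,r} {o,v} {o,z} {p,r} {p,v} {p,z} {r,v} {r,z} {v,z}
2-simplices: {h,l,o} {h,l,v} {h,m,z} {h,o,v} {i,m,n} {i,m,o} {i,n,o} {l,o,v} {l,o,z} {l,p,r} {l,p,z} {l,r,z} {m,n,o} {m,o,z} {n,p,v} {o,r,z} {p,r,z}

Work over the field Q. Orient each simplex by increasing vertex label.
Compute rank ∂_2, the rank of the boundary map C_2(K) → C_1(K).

n_0=10 n_1=34 n_2=17  [Q]
∂1: piv[hl,hm,hn,ho,hr,hv,hz,im,lp] rk=9  ker:in,io,iv,iz,lm,lo,lr,lv,lz,mn,mo,mz,no,np,nv,nz,or,ov,oz,pr,pv,pz,rv,rz,vz
∂2: piv[hlo,hlv,hmz,hov,imn,imo,ino,loz,lpr,lpz,lrz,moz,npv,orz] rk=14  ker:lov,mno,prz
rk∂_2=14

rank∂_2=14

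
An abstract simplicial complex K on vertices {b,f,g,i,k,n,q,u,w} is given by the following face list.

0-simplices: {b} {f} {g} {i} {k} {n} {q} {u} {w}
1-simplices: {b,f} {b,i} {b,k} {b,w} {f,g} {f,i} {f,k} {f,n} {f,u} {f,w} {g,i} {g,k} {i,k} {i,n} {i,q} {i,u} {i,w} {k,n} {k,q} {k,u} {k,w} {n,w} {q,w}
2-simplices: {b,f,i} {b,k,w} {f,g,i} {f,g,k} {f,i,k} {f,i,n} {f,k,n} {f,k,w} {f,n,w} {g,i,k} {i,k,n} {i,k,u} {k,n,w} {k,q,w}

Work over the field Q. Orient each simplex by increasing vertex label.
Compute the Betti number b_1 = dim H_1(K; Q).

n_0=9 n_1=23 n_2=14  [Q]
∂1: piv[bf,bi,bk,bw,fg,fn,fu,iq] rk=8  ker:fi,fk,fw,gi,gk,ik,in,iu,iw,kn,kq,ku,kw,nw,qw
∂2: piv[bfi,bkw,fgi,fgk,fik,fin,fkn,fkw,fnw,iku,kqw] rk=11  ker:gik,ikn,knw
b_1=(23−8)−11=4

b_1=4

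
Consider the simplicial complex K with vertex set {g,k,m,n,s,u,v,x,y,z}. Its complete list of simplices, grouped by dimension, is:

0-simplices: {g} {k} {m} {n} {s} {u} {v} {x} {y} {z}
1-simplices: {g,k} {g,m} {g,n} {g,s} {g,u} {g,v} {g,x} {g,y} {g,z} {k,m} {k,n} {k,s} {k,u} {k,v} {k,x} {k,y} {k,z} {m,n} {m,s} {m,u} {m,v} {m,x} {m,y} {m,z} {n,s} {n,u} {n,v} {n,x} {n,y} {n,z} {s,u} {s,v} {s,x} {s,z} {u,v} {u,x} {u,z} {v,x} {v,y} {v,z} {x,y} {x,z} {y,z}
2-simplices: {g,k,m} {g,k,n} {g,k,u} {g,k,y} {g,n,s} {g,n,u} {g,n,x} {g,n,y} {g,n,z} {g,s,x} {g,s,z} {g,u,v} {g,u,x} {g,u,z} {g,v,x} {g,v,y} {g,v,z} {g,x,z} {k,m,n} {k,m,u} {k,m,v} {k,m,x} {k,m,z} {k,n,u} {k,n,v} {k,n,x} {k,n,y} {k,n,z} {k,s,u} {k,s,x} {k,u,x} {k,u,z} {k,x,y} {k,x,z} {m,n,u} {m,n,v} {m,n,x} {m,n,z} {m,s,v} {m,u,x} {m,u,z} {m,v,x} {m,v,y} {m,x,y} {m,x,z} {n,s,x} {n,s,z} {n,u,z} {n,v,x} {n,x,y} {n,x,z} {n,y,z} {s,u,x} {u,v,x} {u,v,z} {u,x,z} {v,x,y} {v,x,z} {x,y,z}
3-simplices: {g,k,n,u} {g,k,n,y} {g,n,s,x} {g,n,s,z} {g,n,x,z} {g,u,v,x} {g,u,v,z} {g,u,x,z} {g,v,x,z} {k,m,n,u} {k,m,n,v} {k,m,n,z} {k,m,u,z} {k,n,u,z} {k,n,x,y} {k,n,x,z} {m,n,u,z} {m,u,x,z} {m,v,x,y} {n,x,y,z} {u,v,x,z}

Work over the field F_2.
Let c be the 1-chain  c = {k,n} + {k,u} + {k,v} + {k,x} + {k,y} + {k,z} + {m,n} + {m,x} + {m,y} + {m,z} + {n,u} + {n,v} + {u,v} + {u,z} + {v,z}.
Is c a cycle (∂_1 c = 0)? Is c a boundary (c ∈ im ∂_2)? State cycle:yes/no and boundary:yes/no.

n_0=10 n_1=43 n_2=59 n_3=21  [Z2]
∂1: piv[gk,gm,gn,gs,gu,gv,gx,gy,gz] rk=9  ker:km,kn,ks,ku,kv,kx,ky,kz,mn,ms,mu,mv,mx,my,mz,ns,nu,nv,nx,ny,nz,su,sv,sx,sz,uv,ux,uz,vx,vy,vz,xy,xz,yz
∂2: piv[gkm,gkn,gku,gky,gns,gnu,gnx,gny,gnz,gsx,gsz,guv,gux,guz,gvx,gvy,gvz,gxz,kmn,kmu,kmv,kmx,kmz,knv,knx,knz,ksu,ksx,kxy,msv,mvx,mvy,nyz] rk=33  ker:knu,kny,kux,kuz,kxz,mnu,mnv,mnx,mnz,mux,muz,mxy,mxz,nsx,nsz,nuz,nvx,nxy,nxz,sux,uvx,uvz,uxz,vxy,vxz,xyz
∂3: piv[gknu,gkny,gnsx,gnsz,gnxz,guvx,guvz,guxz,gvxz,kmnu,kmnv,kmnz,kmuz,knuz,knxy,knxz,muxz,mvxy,nxyz] rk=19  ker:mnuz,uvxz
∂1c = 0
c vs im∂2: reduces to 0 ⇒ boundary

cycle:yes boundary:yes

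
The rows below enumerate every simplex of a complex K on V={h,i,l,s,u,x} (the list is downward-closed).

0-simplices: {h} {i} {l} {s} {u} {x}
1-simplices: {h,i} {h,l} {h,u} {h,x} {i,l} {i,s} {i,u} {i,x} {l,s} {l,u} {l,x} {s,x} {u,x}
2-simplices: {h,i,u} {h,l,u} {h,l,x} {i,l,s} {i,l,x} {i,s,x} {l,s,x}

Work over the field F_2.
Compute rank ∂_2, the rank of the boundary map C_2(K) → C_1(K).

n_0=6 n_1=13 n_2=7  [Z2]
∂1: piv[hi,hl,hu,hx,is] rk=5  ker:il,iu,ix,ls,lu,lx,sx,ux
∂2: piv[hiu,hlu,hlx,ils,ilx,isx] rk=6  ker:lsx
rk∂_2=6

rank∂_2=6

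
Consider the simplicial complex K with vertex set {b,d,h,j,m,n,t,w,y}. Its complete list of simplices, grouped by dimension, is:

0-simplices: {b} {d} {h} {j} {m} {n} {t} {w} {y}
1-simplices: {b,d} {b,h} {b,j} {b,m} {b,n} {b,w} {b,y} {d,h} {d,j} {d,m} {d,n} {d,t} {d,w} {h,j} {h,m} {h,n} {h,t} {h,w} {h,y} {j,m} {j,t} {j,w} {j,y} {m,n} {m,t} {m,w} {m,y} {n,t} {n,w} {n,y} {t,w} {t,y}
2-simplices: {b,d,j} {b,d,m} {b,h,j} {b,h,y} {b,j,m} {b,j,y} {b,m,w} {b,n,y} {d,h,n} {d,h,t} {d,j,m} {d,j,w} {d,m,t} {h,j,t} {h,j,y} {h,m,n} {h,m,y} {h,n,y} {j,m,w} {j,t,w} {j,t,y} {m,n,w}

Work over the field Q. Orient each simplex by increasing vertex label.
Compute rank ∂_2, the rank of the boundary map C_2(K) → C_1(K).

rank∂_2=20

n_0=9 n_1=32 n_2=22  [Q]
∂1: piv[bd,bh,bj,bm,bn,bw,by,dt] rk=8  ker:dh,dj,dm,dn,dw,hj,hm,hn,ht,hw,hy,jm,jt,jw,jy,mn,mt,mw,my,nt,nw,ny,tw,ty
∂2: piv[bdj,bdm,bhj,bhy,bjm,bjy,bmw,bny,dhn,dht,djw,dmt,hjt,hmn,hmy,hny,jmw,jtw,jty,mnw] rk=20  ker:djm,hjy
rk∂_2=20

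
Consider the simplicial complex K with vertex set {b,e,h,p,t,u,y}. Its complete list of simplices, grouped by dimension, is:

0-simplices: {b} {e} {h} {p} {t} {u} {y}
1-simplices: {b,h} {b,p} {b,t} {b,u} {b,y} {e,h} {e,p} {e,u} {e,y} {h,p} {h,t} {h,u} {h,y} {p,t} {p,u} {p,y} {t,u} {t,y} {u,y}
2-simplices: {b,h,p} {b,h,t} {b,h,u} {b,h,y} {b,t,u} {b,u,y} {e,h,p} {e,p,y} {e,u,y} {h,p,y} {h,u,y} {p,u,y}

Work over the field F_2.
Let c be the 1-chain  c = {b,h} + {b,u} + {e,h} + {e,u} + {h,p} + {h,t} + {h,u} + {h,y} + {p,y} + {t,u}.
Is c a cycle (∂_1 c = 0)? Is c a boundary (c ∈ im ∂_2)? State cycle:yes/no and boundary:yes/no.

cycle:yes boundary:yes

n_0=7 n_1=19 n_2=12  [Z2]
∂1: piv[bh,bp,bt,bu,by,eh] rk=6  ker:ep,eu,ey,hp,ht,hu,hy,pt,pu,py,tu,ty,uy
∂2: piv[bhp,bht,bhu,bhy,btu,buy,ehp,epy,euy,hpy,puy] rk=11  ker:huy
∂1c = 0
c vs im∂2: reduces to 0 ⇒ boundary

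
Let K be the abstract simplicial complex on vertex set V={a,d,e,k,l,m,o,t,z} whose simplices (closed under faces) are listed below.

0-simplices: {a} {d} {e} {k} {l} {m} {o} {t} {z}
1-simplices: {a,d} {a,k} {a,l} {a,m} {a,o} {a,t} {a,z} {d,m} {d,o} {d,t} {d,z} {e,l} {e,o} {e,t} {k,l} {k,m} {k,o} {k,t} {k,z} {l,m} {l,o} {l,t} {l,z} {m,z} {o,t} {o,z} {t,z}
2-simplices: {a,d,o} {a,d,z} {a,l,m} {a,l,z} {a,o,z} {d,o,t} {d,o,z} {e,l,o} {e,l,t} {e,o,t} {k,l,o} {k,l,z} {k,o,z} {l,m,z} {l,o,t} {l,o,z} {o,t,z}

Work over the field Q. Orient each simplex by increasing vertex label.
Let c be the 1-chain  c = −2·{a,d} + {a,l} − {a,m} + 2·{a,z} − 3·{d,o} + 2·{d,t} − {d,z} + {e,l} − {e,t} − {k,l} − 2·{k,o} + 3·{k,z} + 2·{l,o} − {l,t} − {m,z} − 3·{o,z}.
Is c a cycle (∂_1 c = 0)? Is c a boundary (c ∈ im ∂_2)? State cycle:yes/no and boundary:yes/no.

cycle:yes boundary:yes

n_0=9 n_1=27 n_2=17  [Q]
∂1: piv[ad,ak,al,am,ao,at,az,el] rk=8  ker:dm,do,dt,dz,eo,et,kl,km,ko,kt,kz,lm,lo,lt,lz,mz,ot,oz,tz
∂2: piv[ado,adz,alm,alz,aoz,dot,elo,elt,eot,klo,klz,koz,lmz,otz] rk=14  ker:doz,lot,loz
∂1c = 0
c vs im∂2: reduces to 0 ⇒ boundary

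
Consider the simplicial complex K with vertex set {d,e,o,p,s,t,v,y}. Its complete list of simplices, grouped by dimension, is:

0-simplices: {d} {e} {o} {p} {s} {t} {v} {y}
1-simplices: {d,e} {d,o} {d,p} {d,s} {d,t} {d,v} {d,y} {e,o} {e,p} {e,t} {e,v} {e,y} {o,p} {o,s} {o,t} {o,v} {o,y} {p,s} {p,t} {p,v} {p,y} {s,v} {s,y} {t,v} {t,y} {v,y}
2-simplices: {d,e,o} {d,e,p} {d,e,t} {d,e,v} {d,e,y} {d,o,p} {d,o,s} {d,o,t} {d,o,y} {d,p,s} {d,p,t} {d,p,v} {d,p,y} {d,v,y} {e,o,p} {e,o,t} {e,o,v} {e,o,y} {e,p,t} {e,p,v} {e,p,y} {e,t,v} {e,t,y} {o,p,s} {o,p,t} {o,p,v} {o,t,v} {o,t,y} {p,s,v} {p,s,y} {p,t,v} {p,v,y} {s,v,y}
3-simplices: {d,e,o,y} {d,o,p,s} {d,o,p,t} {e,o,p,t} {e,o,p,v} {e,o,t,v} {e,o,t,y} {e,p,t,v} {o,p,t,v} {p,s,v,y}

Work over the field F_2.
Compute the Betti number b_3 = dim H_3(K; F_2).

n_0=8 n_1=26 n_2=33 n_3=10  [Z2]
∂1: piv[de,do,dp,ds,dt,dv,dy] rk=7  ker:eo,ep,et,ev,ey,op,os,ot,ov,oy,ps,pt,pv,py,sv,sy,tv,ty,vy
∂2: piv[deo,dep,det,dev,dey,dop,dos,dot,doy,dps,dpt,dpv,dpy,dvy,eov,etv,ety,psv,psy] rk=19  ker:eop,eot,eoy,ept,epv,epy,ops,opt,opv,otv,oty,ptv,pvy,svy
∂3: piv[deoy,dops,dopt,eopt,eopv,eotv,eoty,eptv,psvy] rk=9  ker:optv
b_3=(10−9)−0=1

b_3=1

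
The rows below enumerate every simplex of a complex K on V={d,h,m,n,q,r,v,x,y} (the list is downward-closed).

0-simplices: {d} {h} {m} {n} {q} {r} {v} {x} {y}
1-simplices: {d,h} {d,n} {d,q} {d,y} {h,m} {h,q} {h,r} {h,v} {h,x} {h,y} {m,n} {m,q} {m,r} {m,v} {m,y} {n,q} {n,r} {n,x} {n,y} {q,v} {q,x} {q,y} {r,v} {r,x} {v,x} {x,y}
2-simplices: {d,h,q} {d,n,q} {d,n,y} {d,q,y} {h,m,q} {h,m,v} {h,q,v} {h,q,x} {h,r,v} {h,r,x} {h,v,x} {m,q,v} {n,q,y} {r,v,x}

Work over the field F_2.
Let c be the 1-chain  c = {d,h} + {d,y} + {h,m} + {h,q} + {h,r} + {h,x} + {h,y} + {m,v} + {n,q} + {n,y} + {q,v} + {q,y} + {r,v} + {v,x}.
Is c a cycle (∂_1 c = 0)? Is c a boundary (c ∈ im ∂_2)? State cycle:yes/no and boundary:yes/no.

cycle:yes boundary:no

n_0=9 n_1=26 n_2=14  [Z2]
∂1: piv[dh,dn,dq,dy,hm,hr,hv,hx] rk=8  ker:hq,hy,mn,mq,mr,mv,my,nq,nr,nx,ny,qv,qx,qy,rv,rx,vx,xy
∂2: piv[dhq,dnq,dny,dqy,hmq,hmv,hqv,hqx,hrv,hrx,hvx] rk=11  ker:mqv,nqy,rvx
∂1c = 0
c vs im∂2: residual ≠ 0 ⇒ not boundary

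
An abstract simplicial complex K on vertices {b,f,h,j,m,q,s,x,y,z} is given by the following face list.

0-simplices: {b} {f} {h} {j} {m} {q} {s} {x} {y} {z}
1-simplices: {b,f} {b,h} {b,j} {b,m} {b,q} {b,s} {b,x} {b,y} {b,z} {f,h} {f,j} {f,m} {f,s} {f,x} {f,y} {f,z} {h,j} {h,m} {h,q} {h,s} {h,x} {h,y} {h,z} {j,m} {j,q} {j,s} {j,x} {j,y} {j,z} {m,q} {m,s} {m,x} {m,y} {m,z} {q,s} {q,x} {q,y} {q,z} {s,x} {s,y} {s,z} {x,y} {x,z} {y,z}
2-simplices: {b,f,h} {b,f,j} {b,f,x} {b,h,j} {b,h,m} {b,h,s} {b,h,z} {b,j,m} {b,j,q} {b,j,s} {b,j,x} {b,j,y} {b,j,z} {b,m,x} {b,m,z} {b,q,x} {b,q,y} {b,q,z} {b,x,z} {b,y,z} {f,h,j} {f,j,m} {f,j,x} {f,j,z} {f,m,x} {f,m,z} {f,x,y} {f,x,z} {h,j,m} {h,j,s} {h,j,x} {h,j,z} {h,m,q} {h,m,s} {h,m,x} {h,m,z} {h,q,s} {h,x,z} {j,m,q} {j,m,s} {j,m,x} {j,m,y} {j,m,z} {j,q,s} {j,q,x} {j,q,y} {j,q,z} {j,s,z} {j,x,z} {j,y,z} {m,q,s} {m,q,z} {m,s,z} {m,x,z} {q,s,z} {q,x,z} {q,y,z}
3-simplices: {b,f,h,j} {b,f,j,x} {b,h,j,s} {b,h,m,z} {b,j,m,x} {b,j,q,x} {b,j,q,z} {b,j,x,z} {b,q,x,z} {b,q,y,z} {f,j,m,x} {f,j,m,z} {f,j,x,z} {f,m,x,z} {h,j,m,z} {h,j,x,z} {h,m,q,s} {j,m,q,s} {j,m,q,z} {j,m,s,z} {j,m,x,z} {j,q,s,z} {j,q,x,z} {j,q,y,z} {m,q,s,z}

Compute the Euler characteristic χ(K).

n_0=10 n_1=44 n_2=57 n_3=25
χ=+10−44+57−25=-2

χ(K)=-2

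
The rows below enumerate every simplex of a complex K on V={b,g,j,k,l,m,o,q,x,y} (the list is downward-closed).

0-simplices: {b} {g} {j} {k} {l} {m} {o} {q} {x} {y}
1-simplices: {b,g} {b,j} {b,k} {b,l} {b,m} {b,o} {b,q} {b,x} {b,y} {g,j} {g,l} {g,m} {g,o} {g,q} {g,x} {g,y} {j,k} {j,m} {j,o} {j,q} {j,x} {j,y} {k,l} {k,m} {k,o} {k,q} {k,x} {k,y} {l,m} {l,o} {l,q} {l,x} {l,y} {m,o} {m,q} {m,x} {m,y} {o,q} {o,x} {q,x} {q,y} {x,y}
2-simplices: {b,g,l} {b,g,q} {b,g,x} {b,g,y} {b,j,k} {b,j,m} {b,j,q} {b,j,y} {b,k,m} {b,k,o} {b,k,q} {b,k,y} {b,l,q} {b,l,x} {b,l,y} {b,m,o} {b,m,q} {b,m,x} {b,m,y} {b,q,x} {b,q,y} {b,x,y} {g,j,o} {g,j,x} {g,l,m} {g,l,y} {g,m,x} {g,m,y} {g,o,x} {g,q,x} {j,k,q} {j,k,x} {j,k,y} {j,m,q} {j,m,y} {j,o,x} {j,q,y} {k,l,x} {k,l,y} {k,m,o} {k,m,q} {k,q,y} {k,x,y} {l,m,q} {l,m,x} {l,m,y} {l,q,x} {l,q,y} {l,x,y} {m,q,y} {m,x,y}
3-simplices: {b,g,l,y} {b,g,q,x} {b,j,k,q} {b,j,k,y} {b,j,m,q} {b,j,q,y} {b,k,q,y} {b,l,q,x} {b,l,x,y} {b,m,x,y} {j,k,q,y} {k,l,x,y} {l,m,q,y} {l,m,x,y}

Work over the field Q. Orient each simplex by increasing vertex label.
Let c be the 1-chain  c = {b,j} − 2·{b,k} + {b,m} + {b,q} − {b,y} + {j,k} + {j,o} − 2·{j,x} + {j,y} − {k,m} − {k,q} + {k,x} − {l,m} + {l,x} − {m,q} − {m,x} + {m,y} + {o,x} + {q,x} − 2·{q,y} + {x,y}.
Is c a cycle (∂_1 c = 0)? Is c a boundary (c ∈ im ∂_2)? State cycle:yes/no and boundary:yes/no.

n_0=10 n_1=42 n_2=51 n_3=14  [Q]
∂1: piv[bg,bj,bk,bl,bm,bo,bq,bx,by] rk=9  ker:gj,gl,gm,go,gq,gx,gy,jk,jm,jo,jq,jx,jy,kl,km,ko,kq,kx,ky,lm,lo,lq,lx,ly,mo,mq,mx,my,oq,ox,qx,qy,xy
∂2: piv[bgl,bgq,bgx,bgy,bjk,bjm,bjq,bjy,bkm,bko,bkq,bky,blq,blx,bly,bmo,bmq,bmx,bmy,bqx,bqy,bxy,gjo,gjx,glm,gmx,gox,jkx,klx,kly] rk=30  ker:gly,gmy,gqx,jkq,jky,jmq,jmy,jox,jqy,kmo,kmq,kqy,kxy,lmq,lmx,lmy,lqx,lqy,lxy,mqy,mxy
∂3: piv[bgly,bgqx,bjkq,bjky,bjmq,bjqy,bkqy,blqx,blxy,bmxy,klxy,lmqy,lmxy] rk=13  ker:jkqy
∂1c = 0
c vs im∂2: reduces to 0 ⇒ boundary

cycle:yes boundary:yes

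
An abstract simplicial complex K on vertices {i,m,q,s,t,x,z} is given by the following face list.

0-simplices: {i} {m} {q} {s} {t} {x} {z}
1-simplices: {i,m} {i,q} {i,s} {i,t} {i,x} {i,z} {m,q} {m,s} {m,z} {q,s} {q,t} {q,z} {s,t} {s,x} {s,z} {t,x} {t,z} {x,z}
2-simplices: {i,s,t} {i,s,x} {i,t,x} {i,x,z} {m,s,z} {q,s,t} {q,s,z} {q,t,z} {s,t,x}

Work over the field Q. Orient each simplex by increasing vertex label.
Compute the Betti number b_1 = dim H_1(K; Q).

n_0=7 n_1=18 n_2=9  [Q]
∂1: piv[im,iq,is,it,ix,iz] rk=6  ker:mq,ms,mz,qs,qt,qz,st,sx,sz,tx,tz,xz
∂2: piv[ist,isx,itx,ixz,msz,qst,qsz,qtz] rk=8  ker:stx
b_1=(18−6)−8=4

b_1=4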